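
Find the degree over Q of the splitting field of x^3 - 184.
[K : Q] = 6

The roots of x^3 - 184 are ∛184, ω∛184, ω^2∛184 where ω = e^(2πi/3) is a primitive cube root of unity, so K = Q(∛184, ω). Now [Q(∛184):Q] = 3 (since 184 is not a perfect cube, x^3 - 184 is irreducible) and [Q(ω):Q] = 2. Both 2 and 3 divide [K:Q], and [K:Q] ≤ 3·2 = 6, so [K:Q] = 6. (Equivalently: Q(∛184) ⊂ R but ω ∉ R, so [K : Q(∛184)] = 2.)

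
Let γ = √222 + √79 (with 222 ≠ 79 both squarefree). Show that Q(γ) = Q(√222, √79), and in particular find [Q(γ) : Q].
[Q(γ) : Q] = 4 (equivalently, Q(γ) = Q(√222, √79))

Obviously Q(γ) ⊆ Q(√222, √79), and [Q(√222, √79):Q] = 4 (since 222, 79 are distinct squarefree integers > 1 with 17538 not a perfect square). To show equality we compute the minimal polynomial of γ. From γ = √222 + √79: γ^2 = 222 + 2√(17538) + 79 = 301 + 2√(17538), so γ^2 - 301 = 2√(17538); squaring, (γ^2 - 301)^2 = 4·17538, i.e. γ^4 - 602γ^2 + 90601 - 70152 = 0, i.e. γ^4 - 602γ^2 + 20449 = 0. So γ is a root of x^4 - 602x^2 + 20449. This polynomial is irreducible over Q: it has no rational root (each ±√222 ± √79 is irrational), and any factorization into two quadratics over Q would force √(17538) ∈ Q (pairing opposite roots) or √222, √79 ∈ Q (other pairings), all impossible. Hence [Q(γ):Q] = 4 = [Q(√222, √79):Q], so Q(γ) = Q(√222, √79).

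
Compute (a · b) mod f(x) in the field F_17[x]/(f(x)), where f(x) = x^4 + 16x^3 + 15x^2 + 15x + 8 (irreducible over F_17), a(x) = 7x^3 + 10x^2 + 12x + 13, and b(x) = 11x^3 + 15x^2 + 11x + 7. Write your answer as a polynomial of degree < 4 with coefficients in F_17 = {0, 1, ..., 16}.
a · b ≡ 2x^3 + 3x^2 + 11x + 9 (mod f(x))

Multiply in F_17[x]: a(x)·b(x) = (7x^3 + 10x^2 + 12x + 13)·(11x^3 + 15x^2 + 11x + 7) = 9x^6 + 11x^5 + 2x^4 + 6x^3 + 6x^2 + 6x + 6. This has degree ≥ 4, so divide by f(x) over F_17: 9x^6 + 11x^5 + 2x^4 + 6x^3 + 6x^2 + 6x + 6 = (9x^2 + 3x + 6)·(x^4 + 16x^3 + 15x^2 + 15x + 8) + (2x^3 + 3x^2 + 11x + 9). Hence a·b ≡ 2x^3 + 3x^2 + 11x + 9 (mod f). (F_17[x]/(f) is a field with 17^4 = 83521 elements since f is irreducible of degree 4.)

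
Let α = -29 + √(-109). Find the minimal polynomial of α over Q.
m_α(x) = x^2 + 58x + 950

From α + 29 = √(-109), squaring gives (α + 29)^2 = -109, i.e. α^2 + 58α + 841 = -109, so α^2 + 58α + 950 = 0. The discriminant of x^2 + 58x + 950 is (58)^2 - 4·(950) = 3364 - 3800 = -436, and 4·(-109) is not a perfect square in Q since -109 is squarefree and ≠ 1. Hence x^2 + 58x + 950 is irreducible over Q and is the minimal polynomial of α.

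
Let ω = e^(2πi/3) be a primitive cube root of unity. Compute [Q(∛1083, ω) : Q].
[Q(∛1083, ω) : Q] = 6

[Q(∛1083):Q] = 3 (min poly x^3 - 1083, irreducible since 1083 is not a perfect cube). [Q(ω):Q] = 2 (min poly x^2 + x + 1). Since Q(∛1083) ⊂ R and ω ∉ R, we have ω ∉ Q(∛1083), so x^2 + x + 1 remains irreducible over Q(∛1083) and [Q(∛1083, ω) : Q(∛1083)] = 2. By the tower law, [Q(∛1083, ω) : Q] = 3 · 2 = 6. (In fact Q(∛1083, ω) is the splitting field of x^3 - 1083 over Q.)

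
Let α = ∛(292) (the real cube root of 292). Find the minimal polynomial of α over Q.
m_α(x) = x^3 - 292

α satisfies α^3 = 292, so x^3 - 292 annihilates α. By the rational root test, a rational root p/q (in lowest terms) of x^3 - 292 would satisfy p^3 = 292 q^3, forcing q = 1 and p^3 = 292; but 292 is not a perfect cube, contradiction. A monic cubic over Q with no rational root is irreducible (any nontrivial factorization would include a linear factor). Hence x^3 - 292 is the minimal polynomial of α, and in particular [Q(α):Q] = 3.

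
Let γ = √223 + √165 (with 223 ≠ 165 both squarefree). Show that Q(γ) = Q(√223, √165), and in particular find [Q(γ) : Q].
[Q(γ) : Q] = 4 (equivalently, Q(γ) = Q(√223, √165))

Obviously Q(γ) ⊆ Q(√223, √165), and [Q(√223, √165):Q] = 4 (since 223, 165 are distinct squarefree integers > 1 with 36795 not a perfect square). To show equality we compute the minimal polynomial of γ. From γ = √223 + √165: γ^2 = 223 + 2√(36795) + 165 = 388 + 2√(36795), so γ^2 - 388 = 2√(36795); squaring, (γ^2 - 388)^2 = 4·36795, i.e. γ^4 - 776γ^2 + 150544 - 147180 = 0, i.e. γ^4 - 776γ^2 + 3364 = 0. So γ is a root of x^4 - 776x^2 + 3364. This polynomial is irreducible over Q: it has no rational root (each ±√223 ± √165 is irrational), and any factorization into two quadratics over Q would force √(36795) ∈ Q (pairing opposite roots) or √223, √165 ∈ Q (other pairings), all impossible. Hence [Q(γ):Q] = 4 = [Q(√223, √165):Q], so Q(γ) = Q(√223, √165).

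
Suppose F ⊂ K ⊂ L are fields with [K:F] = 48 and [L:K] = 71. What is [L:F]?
[L:F] = 3408

The tower law says that for any tower of field extensions F ⊂ K ⊂ L with finite degrees, [L:F] = [L:K] · [K:F]. Here this gives [L:F] = 71 · 48 = 3408.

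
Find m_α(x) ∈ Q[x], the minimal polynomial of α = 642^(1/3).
m_α(x) = x^3 - 642

α satisfies α^3 = 642, so x^3 - 642 annihilates α. By the rational root test, a rational root p/q (in lowest terms) of x^3 - 642 would satisfy p^3 = 642 q^3, forcing q = 1 and p^3 = 642; but 642 is not a perfect cube, contradiction. A monic cubic over Q with no rational root is irreducible (any nontrivial factorization would include a linear factor). Hence x^3 - 642 is the minimal polynomial of α, and in particular [Q(α):Q] = 3.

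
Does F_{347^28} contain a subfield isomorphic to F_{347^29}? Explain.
No: F_{347^29} is not a subfield of F_{347^28}

F_{p^m} embeds in F_{p^n} iff m | n. Here 29 ∤ 28 (since 28 = 0·29 + 28 with remainder 28 ≠ 0), so F_{347^29} is not a subfield of F_{347^28}. Equivalently: if it were, the tower law would give 29 = [F_{347^29}:F_347] dividing [F_{347^28}:F_347] = 28, contradiction.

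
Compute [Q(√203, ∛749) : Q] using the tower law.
[Q(√203, ∛749) : Q] = 6

Let L = Q(√203, ∛749). Since Q(√203) ⊂ L and [Q(√203):Q] = 2, the tower law gives 2 | [L:Q]. Likewise Q(∛749) ⊂ L with [Q(∛749):Q] = 3 (because 749 is not a perfect cube), so 3 | [L:Q]. As gcd(2,3) = 1, [L:Q] is divisible by 6. Conversely L is generated over Q by √203 and ∛749, so [L:Q] ≤ 2·3 = 6. Therefore [Q(√203, ∛749) : Q] = 6.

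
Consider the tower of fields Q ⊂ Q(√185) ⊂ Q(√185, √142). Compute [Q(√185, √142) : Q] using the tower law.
[Q(√185, √142) : Q] = 4

[Q(√185):Q] = 2 (min poly x^2 - 185, irreducible since 185 is squarefree > 1). For the top step, suppose √142 ∈ Q(√185), say √142 = c + d√185 with c, d ∈ Q. Squaring: 142 = c^2 + 185d^2 + 2cd√185. Since √185 ∉ Q this forces 2cd = 0. If d = 0 then √142 = c ∈ Q, contradicting 142 squarefree > 1. If c = 0 then 142 = 185d^2, so 185·142 = (185d)^2 is a perfect square in Q — but 185·142 = 26270 is not a perfect square (since 185 and 142 are distinct squarefree integers). Contradiction. Hence √142 ∉ Q(√185), so x^2 - 142 stays irreducible over Q(√185) and [Q(√185, √142) : Q(√185)] = 2. By the tower law, [Q(√185, √142) : Q] = 2 · 2 = 4.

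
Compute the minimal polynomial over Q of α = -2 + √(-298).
m_α(x) = x^2 + 4x + 302

From α + 2 = √(-298), squaring gives (α + 2)^2 = -298, i.e. α^2 + 4α + 4 = -298, so α^2 + 4α + 302 = 0. The discriminant of x^2 + 4x + 302 is (4)^2 - 4·(302) = 16 - 1208 = -1192, and 4·(-298) is not a perfect square in Q since -298 is squarefree and ≠ 1. Hence x^2 + 4x + 302 is irreducible over Q and is the minimal polynomial of α.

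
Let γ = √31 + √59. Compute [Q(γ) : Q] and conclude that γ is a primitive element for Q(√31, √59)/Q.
[Q(γ) : Q] = 4 (equivalently, Q(γ) = Q(√31, √59))

Obviously Q(γ) ⊆ Q(√31, √59), and [Q(√31, √59):Q] = 4 (since 31, 59 are distinct squarefree integers > 1 with 1829 not a perfect square). To show equality we compute the minimal polynomial of γ. From γ = √31 + √59: γ^2 = 31 + 2√(1829) + 59 = 90 + 2√(1829), so γ^2 - 90 = 2√(1829); squaring, (γ^2 - 90)^2 = 4·1829, i.e. γ^4 - 180γ^2 + 8100 - 7316 = 0, i.e. γ^4 - 180γ^2 + 784 = 0. So γ is a root of x^4 - 180x^2 + 784. This polynomial is irreducible over Q: it has no rational root (each ±√31 ± √59 is irrational), and any factorization into two quadratics over Q would force √(1829) ∈ Q (pairing opposite roots) or √31, √59 ∈ Q (other pairings), all impossible. Hence [Q(γ):Q] = 4 = [Q(√31, √59):Q], so Q(γ) = Q(√31, √59).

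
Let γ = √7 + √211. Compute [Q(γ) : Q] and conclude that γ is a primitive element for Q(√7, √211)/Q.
[Q(γ) : Q] = 4 (equivalently, Q(γ) = Q(√7, √211))

Obviously Q(γ) ⊆ Q(√7, √211), and [Q(√7, √211):Q] = 4 (since 7, 211 are distinct squarefree integers > 1 with 1477 not a perfect square). To show equality we compute the minimal polynomial of γ. From γ = √7 + √211: γ^2 = 7 + 2√(1477) + 211 = 218 + 2√(1477), so γ^2 - 218 = 2√(1477); squaring, (γ^2 - 218)^2 = 4·1477, i.e. γ^4 - 436γ^2 + 47524 - 5908 = 0, i.e. γ^4 - 436γ^2 + 41616 = 0. So γ is a root of x^4 - 436x^2 + 41616. This polynomial is irreducible over Q: it has no rational root (each ±√7 ± √211 is irrational), and any factorization into two quadratics over Q would force √(1477) ∈ Q (pairing opposite roots) or √7, √211 ∈ Q (other pairings), all impossible. Hence [Q(γ):Q] = 4 = [Q(√7, √211):Q], so Q(γ) = Q(√7, √211).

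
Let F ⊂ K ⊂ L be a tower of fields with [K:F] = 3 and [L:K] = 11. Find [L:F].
[L:F] = 33

The tower law says that for any tower of field extensions F ⊂ K ⊂ L with finite degrees, [L:F] = [L:K] · [K:F]. Here this gives [L:F] = 11 · 3 = 33.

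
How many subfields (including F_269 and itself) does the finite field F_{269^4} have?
F_{269^4} has 3 subfields

The subfields of F_{p^n} are exactly the fields F_{p^d} for d | n (each is the fixed field of the unique index-d subgroup of Gal(F_{p^n}/F_p) ≅ Z/nZ). The divisors of n = 4 are {1, 2, 4}, giving 3 subfields: F_{269^1}, F_{269^2}, F_{269^4}.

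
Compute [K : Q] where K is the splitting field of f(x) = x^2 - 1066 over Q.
[K : Q] = 2

f(x) = x^2 - 1066 factors as (x - √1066)(x + √1066). The splitting field is K = Q(√1066). Since 1066 is squarefree and > 1, it is not a perfect square, so x^2 - 1066 is irreducible over Q and [Q(√1066) : Q] = 2. Hence [K : Q] = 2.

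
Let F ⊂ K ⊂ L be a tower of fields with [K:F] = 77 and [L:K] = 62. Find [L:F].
[L:F] = 4774

The tower law says that for any tower of field extensions F ⊂ K ⊂ L with finite degrees, [L:F] = [L:K] · [K:F]. Here this gives [L:F] = 62 · 77 = 4774.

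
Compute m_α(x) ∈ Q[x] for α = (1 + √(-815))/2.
m_α(x) = x^2 - x + 204

From 2α - 1 = √(-815), squaring gives (2α - 1)^2 = -815, i.e. 4α^2 - 4α + 1 = -815, so α^2 - α + (1 + 815)/4 = 0. Since -815 ≡ 1 (mod 4), (1 + 815)/4 = 204 ∈ Z. The polynomial x^2 - x + 204 has discriminant 1 - 4·(204) = -815, which is not a perfect square in Q (d = -815 is squarefree and ≠ 1), so x^2 - x + 204 is irreducible over Q. It is the minimal polynomial of α.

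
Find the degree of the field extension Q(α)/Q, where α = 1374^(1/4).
[Q(α):Q] = 4

α is a root of x^4 - 1374. By Eisenstein's criterion at the prime p = 2 (which divides the constant term 1374 but p^2 = 4 does not, since 1374 is squarefree), x^4 - 1374 is irreducible over Q. Hence [Q(α):Q] = 4.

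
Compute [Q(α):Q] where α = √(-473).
[Q(α):Q] = 2

[Q(α):Q] equals the degree of the minimal polynomial of α. Here α^2 = -473 and x^2 + 473 is irreducible (d = -473 is squarefree, ≠ 1, hence not a square), so deg(m_α) = 2. Thus [Q(α):Q] = 2.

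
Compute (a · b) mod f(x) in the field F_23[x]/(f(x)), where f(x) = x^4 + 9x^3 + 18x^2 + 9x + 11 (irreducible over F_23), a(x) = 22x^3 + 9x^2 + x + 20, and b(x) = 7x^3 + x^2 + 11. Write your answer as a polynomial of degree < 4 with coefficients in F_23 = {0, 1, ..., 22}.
a · b ≡ 5x^3 + 21x^2 + 8x + 16 (mod f(x))

Multiply in F_23[x]: a(x)·b(x) = (22x^3 + 9x^2 + x + 20)·(7x^3 + x^2 + 11) = 16x^6 + 16x^5 + 16x^4 + 15x^3 + 4x^2 + 11x + 13. This has degree ≥ 4, so divide by f(x) over F_23: 16x^6 + 16x^5 + 16x^4 + 15x^3 + 4x^2 + 11x + 13 = (16x^2 + 10x + 6)·(x^4 + 9x^3 + 18x^2 + 9x + 11) + (5x^3 + 21x^2 + 8x + 16). Hence a·b ≡ 5x^3 + 21x^2 + 8x + 16 (mod f). (F_23[x]/(f) is a field with 23^4 = 279841 elements since f is irreducible of degree 4.)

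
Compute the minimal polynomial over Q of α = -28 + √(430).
m_α(x) = x^2 + 56x + 354

From α + 28 = √(430), squaring gives (α + 28)^2 = 430, i.e. α^2 + 56α + 784 = 430, so α^2 + 56α + 354 = 0. The discriminant of x^2 + 56x + 354 is (56)^2 - 4·(354) = 3136 - 1416 = 1720, and 4·(430) is not a perfect square in Q since 430 is squarefree and ≠ 1. Hence x^2 + 56x + 354 is irreducible over Q and is the minimal polynomial of α.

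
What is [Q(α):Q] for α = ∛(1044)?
[Q(α):Q] = 3

The minimal polynomial of α is x^3 - 1044, irreducible over Q since 1044 is not a perfect cube (so x^3 - 1044 has no rational root). Hence [Q(α):Q] = deg(m_α) = 3.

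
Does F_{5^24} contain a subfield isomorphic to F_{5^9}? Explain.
No: F_{5^9} is not a subfield of F_{5^24}

F_{p^m} embeds in F_{p^n} iff m | n. Here 9 ∤ 24 (since 24 = 2·9 + 6 with remainder 6 ≠ 0), so F_{5^9} is not a subfield of F_{5^24}. Equivalently: if it were, the tower law would give 9 = [F_{5^9}:F_5] dividing [F_{5^24}:F_5] = 24, contradiction.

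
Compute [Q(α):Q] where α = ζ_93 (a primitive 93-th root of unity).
[Q(α):Q] = 60

The minimal polynomial of ζ_93 over Q is the 93-th cyclotomic polynomial Φ_93(x), which is irreducible over Q and has degree φ(93) = 60. Hence [Q(α):Q] = φ(93) = 60.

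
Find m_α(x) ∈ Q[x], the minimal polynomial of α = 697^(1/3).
m_α(x) = x^3 - 697

α satisfies α^3 = 697, so x^3 - 697 annihilates α. By the rational root test, a rational root p/q (in lowest terms) of x^3 - 697 would satisfy p^3 = 697 q^3, forcing q = 1 and p^3 = 697; but 697 is not a perfect cube, contradiction. A monic cubic over Q with no rational root is irreducible (any nontrivial factorization would include a linear factor). Hence x^3 - 697 is the minimal polynomial of α, and in particular [Q(α):Q] = 3.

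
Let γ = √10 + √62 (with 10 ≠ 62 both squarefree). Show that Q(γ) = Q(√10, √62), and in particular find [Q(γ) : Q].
[Q(γ) : Q] = 4 (equivalently, Q(γ) = Q(√10, √62))

Obviously Q(γ) ⊆ Q(√10, √62), and [Q(√10, √62):Q] = 4 (since 10, 62 are distinct squarefree integers > 1 with 620 not a perfect square). To show equality we compute the minimal polynomial of γ. From γ = √10 + √62: γ^2 = 10 + 2√(620) + 62 = 72 + 2√(620), so γ^2 - 72 = 2√(620); squaring, (γ^2 - 72)^2 = 4·620, i.e. γ^4 - 144γ^2 + 5184 - 2480 = 0, i.e. γ^4 - 144γ^2 + 2704 = 0. So γ is a root of x^4 - 144x^2 + 2704. This polynomial is irreducible over Q: it has no rational root (each ±√10 ± √62 is irrational), and any factorization into two quadratics over Q would force √(620) ∈ Q (pairing opposite roots) or √10, √62 ∈ Q (other pairings), all impossible. Hence [Q(γ):Q] = 4 = [Q(√10, √62):Q], so Q(γ) = Q(√10, √62).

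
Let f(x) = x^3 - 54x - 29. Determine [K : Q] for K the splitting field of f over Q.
[K : Q] = 6

By the rational root test, any rational root of the monic integer polynomial f(x) = x^3 - 54x - 29 must be an integer dividing the constant term -29, i.e. one of ±{1, 29}. Evaluating: f(1) = -82, f(-1) = 24, f(29) = 22794, f(-29) = -22852; none is 0, so f has no rational root and is therefore irreducible over Q (a cubic with no linear factor over a field is irreducible). For an irreducible cubic, the Galois group is A_3 or S_3 according as the discriminant disc(f) = -4a^3 - 27b^2 = -4·(-54)^3 - 27·(-29)^2 = 607149 is or is not a square in Q. Here disc(f) = 607149 is not a perfect square in Q, so the Galois group of f over Q is not contained in A_3 and must be all of S_3. The splitting field has degree |S_3| = 6 over Q, so [K : Q] = 6.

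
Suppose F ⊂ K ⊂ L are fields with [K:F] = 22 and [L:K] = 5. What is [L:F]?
[L:F] = 110

The tower law says that for any tower of field extensions F ⊂ K ⊂ L with finite degrees, [L:F] = [L:K] · [K:F]. Here this gives [L:F] = 5 · 22 = 110.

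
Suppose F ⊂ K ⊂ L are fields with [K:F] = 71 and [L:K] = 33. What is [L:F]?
[L:F] = 2343

The tower law says that for any tower of field extensions F ⊂ K ⊂ L with finite degrees, [L:F] = [L:K] · [K:F]. Here this gives [L:F] = 33 · 71 = 2343.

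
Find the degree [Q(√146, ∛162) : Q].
[Q(√146, ∛162) : Q] = 6

Let L = Q(√146, ∛162). Since Q(√146) ⊂ L and [Q(√146):Q] = 2, the tower law gives 2 | [L:Q]. Likewise Q(∛162) ⊂ L with [Q(∛162):Q] = 3 (because 162 is not a perfect cube), so 3 | [L:Q]. As gcd(2,3) = 1, [L:Q] is divisible by 6. Conversely L is generated over Q by √146 and ∛162, so [L:Q] ≤ 2·3 = 6. Therefore [Q(√146, ∛162) : Q] = 6.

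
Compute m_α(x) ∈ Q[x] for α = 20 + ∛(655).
m_α(x) = x^3 - 60x^2 + 1200x - 8655

Set β = α - 20 = ∛(655), so β^3 = 655. Then (α - 20)^3 - 655 = 0, i.e. α is a root of g(x) = (x - 20)^3 - 655 = x^3 - 60x^2 + 1200x - 8655. Since g(x) = h(x - 20) where h(x) = x^3 - 655, and h is irreducible over Q (because 655 is not a perfect cube, so h has no rational root, and a monic cubic with no rational root is irreducible), g is also irreducible (irreducibility is preserved under the substitution x → x - 20). Hence m_α(x) = x^3 - 60x^2 + 1200x - 8655.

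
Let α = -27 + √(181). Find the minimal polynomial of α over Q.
m_α(x) = x^2 + 54x + 548

From α + 27 = √(181), squaring gives (α + 27)^2 = 181, i.e. α^2 + 54α + 729 = 181, so α^2 + 54α + 548 = 0. The discriminant of x^2 + 54x + 548 is (54)^2 - 4·(548) = 2916 - 2192 = 724, and 4·(181) is not a perfect square in Q since 181 is squarefree and ≠ 1. Hence x^2 + 54x + 548 is irreducible over Q and is the minimal polynomial of α.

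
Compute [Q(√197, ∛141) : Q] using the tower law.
[Q(√197, ∛141) : Q] = 6

Let L = Q(√197, ∛141). Since Q(√197) ⊂ L and [Q(√197):Q] = 2, the tower law gives 2 | [L:Q]. Likewise Q(∛141) ⊂ L with [Q(∛141):Q] = 3 (because 141 is not a perfect cube), so 3 | [L:Q]. As gcd(2,3) = 1, [L:Q] is divisible by 6. Conversely L is generated over Q by √197 and ∛141, so [L:Q] ≤ 2·3 = 6. Therefore [Q(√197, ∛141) : Q] = 6.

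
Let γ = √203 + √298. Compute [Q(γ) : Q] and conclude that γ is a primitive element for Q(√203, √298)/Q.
[Q(γ) : Q] = 4 (equivalently, Q(γ) = Q(√203, √298))

Obviously Q(γ) ⊆ Q(√203, √298), and [Q(√203, √298):Q] = 4 (since 203, 298 are distinct squarefree integers > 1 with 60494 not a perfect square). To show equality we compute the minimal polynomial of γ. From γ = √203 + √298: γ^2 = 203 + 2√(60494) + 298 = 501 + 2√(60494), so γ^2 - 501 = 2√(60494); squaring, (γ^2 - 501)^2 = 4·60494, i.e. γ^4 - 1002γ^2 + 251001 - 241976 = 0, i.e. γ^4 - 1002γ^2 + 9025 = 0. So γ is a root of x^4 - 1002x^2 + 9025. This polynomial is irreducible over Q: it has no rational root (each ±√203 ± √298 is irrational), and any factorization into two quadratics over Q would force √(60494) ∈ Q (pairing opposite roots) or √203, √298 ∈ Q (other pairings), all impossible. Hence [Q(γ):Q] = 4 = [Q(√203, √298):Q], so Q(γ) = Q(√203, √298).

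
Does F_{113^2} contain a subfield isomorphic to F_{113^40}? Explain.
No: F_{113^40} is not a subfield of F_{113^2}

F_{p^m} embeds in F_{p^n} iff m | n. Here 40 ∤ 2 (since 2 = 0·40 + 2 with remainder 2 ≠ 0), so F_{113^40} is not a subfield of F_{113^2}. Equivalently: if it were, the tower law would give 40 = [F_{113^40}:F_113] dividing [F_{113^2}:F_113] = 2, contradiction.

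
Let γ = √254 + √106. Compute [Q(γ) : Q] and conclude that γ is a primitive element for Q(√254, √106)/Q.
[Q(γ) : Q] = 4 (equivalently, Q(γ) = Q(√254, √106))

Obviously Q(γ) ⊆ Q(√254, √106), and [Q(√254, √106):Q] = 4 (since 254, 106 are distinct squarefree integers > 1 with 26924 not a perfect square). To show equality we compute the minimal polynomial of γ. From γ = √254 + √106: γ^2 = 254 + 2√(26924) + 106 = 360 + 2√(26924), so γ^2 - 360 = 2√(26924); squaring, (γ^2 - 360)^2 = 4·26924, i.e. γ^4 - 720γ^2 + 129600 - 107696 = 0, i.e. γ^4 - 720γ^2 + 21904 = 0. So γ is a root of x^4 - 720x^2 + 21904. This polynomial is irreducible over Q: it has no rational root (each ±√254 ± √106 is irrational), and any factorization into two quadratics over Q would force √(26924) ∈ Q (pairing opposite roots) or √254, √106 ∈ Q (other pairings), all impossible. Hence [Q(γ):Q] = 4 = [Q(√254, √106):Q], so Q(γ) = Q(√254, √106).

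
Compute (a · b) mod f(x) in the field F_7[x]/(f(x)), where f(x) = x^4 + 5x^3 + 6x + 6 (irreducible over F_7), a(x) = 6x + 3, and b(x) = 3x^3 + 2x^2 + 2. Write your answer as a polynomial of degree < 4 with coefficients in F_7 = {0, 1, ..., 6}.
a · b ≡ x^3 + 6x^2 + 2x + 3 (mod f(x))

Multiply in F_7[x]: a(x)·b(x) = (6x + 3)·(3x^3 + 2x^2 + 2) = 4x^4 + 6x^2 + 5x + 6. This has degree ≥ 4, so divide by f(x) over F_7: 4x^4 + 6x^2 + 5x + 6 = (4)·(x^4 + 5x^3 + 6x + 6) + (x^3 + 6x^2 + 2x + 3). Hence a·b ≡ x^3 + 6x^2 + 2x + 3 (mod f). (F_7[x]/(f) is a field with 7^4 = 2401 elements since f is irreducible of degree 4.)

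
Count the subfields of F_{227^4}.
F_{227^4} has 3 subfields

The subfields of F_{p^n} are exactly the fields F_{p^d} for d | n (each is the fixed field of the unique index-d subgroup of Gal(F_{p^n}/F_p) ≅ Z/nZ). The divisors of n = 4 are {1, 2, 4}, giving 3 subfields: F_{227^1}, F_{227^2}, F_{227^4}.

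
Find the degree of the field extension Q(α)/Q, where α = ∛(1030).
[Q(α):Q] = 3

The minimal polynomial of α is x^3 - 1030, irreducible over Q since 1030 is not a perfect cube (so x^3 - 1030 has no rational root). Hence [Q(α):Q] = deg(m_α) = 3.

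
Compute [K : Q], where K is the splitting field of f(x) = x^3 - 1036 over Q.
[K : Q] = 6

The roots of x^3 - 1036 are ∛1036, ω∛1036, ω^2∛1036 where ω = e^(2πi/3) is a primitive cube root of unity, so K = Q(∛1036, ω). Now [Q(∛1036):Q] = 3 (since 1036 is not a perfect cube, x^3 - 1036 is irreducible) and [Q(ω):Q] = 2. Both 2 and 3 divide [K:Q], and [K:Q] ≤ 3·2 = 6, so [K:Q] = 6. (Equivalently: Q(∛1036) ⊂ R but ω ∉ R, so [K : Q(∛1036)] = 2.)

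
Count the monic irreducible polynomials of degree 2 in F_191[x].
There are 18145 monic irreducible polynomials of degree 2 over F_191

Each element of F_{191^2} that lies in no proper subfield is a root of exactly one monic irreducible of degree 2 over F_191, and each such polynomial has 2 distinct roots in F_{191^2}. By Möbius inversion the count is N_191(2) = (1/2) Σ_{d|2} μ(2/d) · 191^d = (1/2)(μ(2)·191^1 + μ(1)·191^2) = 36290/2 = 18145.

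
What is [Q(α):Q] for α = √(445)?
[Q(α):Q] = 2

[Q(α):Q] equals the degree of the minimal polynomial of α. Here α^2 = 445 and x^2 - 445 is irreducible (d = 445 is squarefree, ≠ 1, hence not a square), so deg(m_α) = 2. Thus [Q(α):Q] = 2.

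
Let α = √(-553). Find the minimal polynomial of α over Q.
m_α(x) = x^2 + 553

α satisfies α^2 + 553 = 0, so x^2 + 553 annihilates α. Since d = -553 is squarefree and ≠ 1, it is not a perfect square in Q, so x^2 + 553 has no rational root and is therefore irreducible over Q (a degree-2 polynomial over a field is irreducible iff it has no root). Hence m_α(x) = x^2 + 553.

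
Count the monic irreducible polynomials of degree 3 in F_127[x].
There are 682752 monic irreducible polynomials of degree 3 over F_127

Each element of F_{127^3} that lies in no proper subfield is a root of exactly one monic irreducible of degree 3 over F_127, and each such polynomial has 3 distinct roots in F_{127^3}. By Möbius inversion the count is N_127(3) = (1/3) Σ_{d|3} μ(3/d) · 127^d = (1/3)(μ(3)·127^1 + μ(1)·127^3) = 2048256/3 = 682752.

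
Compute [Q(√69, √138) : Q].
[Q(√69, √138) : Q] = 4

[Q(√69):Q] = 2 (min poly x^2 - 69, irreducible since 69 is squarefree > 1). For the top step, suppose √138 ∈ Q(√69), say √138 = c + d√69 with c, d ∈ Q. Squaring: 138 = c^2 + 69d^2 + 2cd√69. Since √69 ∉ Q this forces 2cd = 0. If d = 0 then √138 = c ∈ Q, contradicting 138 squarefree > 1. If c = 0 then 138 = 69d^2, so 69·138 = (69d)^2 is a perfect square in Q — but 69·138 = 9522 is not a perfect square (since 69 and 138 are distinct squarefree integers). Contradiction. Hence √138 ∉ Q(√69), so x^2 - 138 stays irreducible over Q(√69) and [Q(√69, √138) : Q(√69)] = 2. By the tower law, [Q(√69, √138) : Q] = 2 · 2 = 4.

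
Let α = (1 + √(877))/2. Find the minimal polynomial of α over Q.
m_α(x) = x^2 - x - 219

From 2α - 1 = √(877), squaring gives (2α - 1)^2 = 877, i.e. 4α^2 - 4α + 1 = 877, so α^2 - α + (1 - 877)/4 = 0. Since 877 ≡ 1 (mod 4), (1 - 877)/4 = -219 ∈ Z. The polynomial x^2 - x - 219 has discriminant 1 - 4·(-219) = 877, which is not a perfect square in Q (d = 877 is squarefree and ≠ 1), so x^2 - x - 219 is irreducible over Q. It is the minimal polynomial of α.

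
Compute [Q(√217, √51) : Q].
[Q(√217, √51) : Q] = 4

[Q(√217):Q] = 2 (min poly x^2 - 217, irreducible since 217 is squarefree > 1). For the top step, suppose √51 ∈ Q(√217), say √51 = c + d√217 with c, d ∈ Q. Squaring: 51 = c^2 + 217d^2 + 2cd√217. Since √217 ∉ Q this forces 2cd = 0. If d = 0 then √51 = c ∈ Q, contradicting 51 squarefree > 1. If c = 0 then 51 = 217d^2, so 217·51 = (217d)^2 is a perfect square in Q — but 217·51 = 11067 is not a perfect square (since 217 and 51 are distinct squarefree integers). Contradiction. Hence √51 ∉ Q(√217), so x^2 - 51 stays irreducible over Q(√217) and [Q(√217, √51) : Q(√217)] = 2. By the tower law, [Q(√217, √51) : Q] = 2 · 2 = 4.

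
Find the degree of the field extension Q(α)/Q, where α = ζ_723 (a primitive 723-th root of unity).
[Q(α):Q] = 480

The minimal polynomial of ζ_723 over Q is the 723-th cyclotomic polynomial Φ_723(x), which is irreducible over Q and has degree φ(723) = 480. Hence [Q(α):Q] = φ(723) = 480.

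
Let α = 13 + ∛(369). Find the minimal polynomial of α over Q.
m_α(x) = x^3 - 39x^2 + 507x - 2566

Set β = α - 13 = ∛(369), so β^3 = 369. Then (α - 13)^3 - 369 = 0, i.e. α is a root of g(x) = (x - 13)^3 - 369 = x^3 - 39x^2 + 507x - 2566. Since g(x) = h(x - 13) where h(x) = x^3 - 369, and h is irreducible over Q (because 369 is not a perfect cube, so h has no rational root, and a monic cubic with no rational root is irreducible), g is also irreducible (irreducibility is preserved under the substitution x → x - 13). Hence m_α(x) = x^3 - 39x^2 + 507x - 2566.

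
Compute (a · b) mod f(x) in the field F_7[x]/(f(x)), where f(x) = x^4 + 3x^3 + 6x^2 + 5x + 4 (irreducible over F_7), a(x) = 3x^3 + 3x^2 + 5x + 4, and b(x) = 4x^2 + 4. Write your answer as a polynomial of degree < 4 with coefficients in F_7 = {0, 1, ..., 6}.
a · b ≡ 4x^3 + x (mod f(x))

Multiply in F_7[x]: a(x)·b(x) = (3x^3 + 3x^2 + 5x + 4)·(4x^2 + 4) = 5x^5 + 5x^4 + 4x^3 + 6x + 2. This has degree ≥ 4, so divide by f(x) over F_7: 5x^5 + 5x^4 + 4x^3 + 6x + 2 = (5x + 4)·(x^4 + 3x^3 + 6x^2 + 5x + 4) + (4x^3 + x). Hence a·b ≡ 4x^3 + x (mod f). (F_7[x]/(f) is a field with 7^4 = 2401 elements since f is irreducible of degree 4.)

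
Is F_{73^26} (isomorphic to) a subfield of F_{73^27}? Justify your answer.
No: F_{73^26} is not a subfield of F_{73^27}

F_{p^m} embeds in F_{p^n} iff m | n. Here 26 ∤ 27 (since 27 = 1·26 + 1 with remainder 1 ≠ 0), so F_{73^26} is not a subfield of F_{73^27}. Equivalently: if it were, the tower law would give 26 = [F_{73^26}:F_73] dividing [F_{73^27}:F_73] = 27, contradiction.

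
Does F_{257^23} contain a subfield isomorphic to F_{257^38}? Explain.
No: F_{257^38} is not a subfield of F_{257^23}

F_{p^m} embeds in F_{p^n} iff m | n. Here 38 ∤ 23 (since 23 = 0·38 + 23 with remainder 23 ≠ 0), so F_{257^38} is not a subfield of F_{257^23}. Equivalently: if it were, the tower law would give 38 = [F_{257^38}:F_257] dividing [F_{257^23}:F_257] = 23, contradiction.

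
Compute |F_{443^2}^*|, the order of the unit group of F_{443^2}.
|F_{443^2}^*| = 196248

F_{443^2} has 443^2 = 196249 elements; its multiplicative group consists of all nonzero elements, so |F_{443^2}^*| = 196249 - 1 = 196248. (It is cyclic since any finite subgroup of the multiplicative group of a field is cyclic.)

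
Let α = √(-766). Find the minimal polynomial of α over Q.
m_α(x) = x^2 + 766

α satisfies α^2 + 766 = 0, so x^2 + 766 annihilates α. Since d = -766 is squarefree and ≠ 1, it is not a perfect square in Q, so x^2 + 766 has no rational root and is therefore irreducible over Q (a degree-2 polynomial over a field is irreducible iff it has no root). Hence m_α(x) = x^2 + 766.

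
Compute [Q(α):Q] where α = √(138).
[Q(α):Q] = 2

[Q(α):Q] equals the degree of the minimal polynomial of α. Here α^2 = 138 and x^2 - 138 is irreducible (d = 138 is squarefree, ≠ 1, hence not a square), so deg(m_α) = 2. Thus [Q(α):Q] = 2.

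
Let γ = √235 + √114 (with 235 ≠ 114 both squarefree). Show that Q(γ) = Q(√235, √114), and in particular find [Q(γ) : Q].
[Q(γ) : Q] = 4 (equivalently, Q(γ) = Q(√235, √114))

Obviously Q(γ) ⊆ Q(√235, √114), and [Q(√235, √114):Q] = 4 (since 235, 114 are distinct squarefree integers > 1 with 26790 not a perfect square). To show equality we compute the minimal polynomial of γ. From γ = √235 + √114: γ^2 = 235 + 2√(26790) + 114 = 349 + 2√(26790), so γ^2 - 349 = 2√(26790); squaring, (γ^2 - 349)^2 = 4·26790, i.e. γ^4 - 698γ^2 + 121801 - 107160 = 0, i.e. γ^4 - 698γ^2 + 14641 = 0. So γ is a root of x^4 - 698x^2 + 14641. This polynomial is irreducible over Q: it has no rational root (each ±√235 ± √114 is irrational), and any factorization into two quadratics over Q would force √(26790) ∈ Q (pairing opposite roots) or √235, √114 ∈ Q (other pairings), all impossible. Hence [Q(γ):Q] = 4 = [Q(√235, √114):Q], so Q(γ) = Q(√235, √114).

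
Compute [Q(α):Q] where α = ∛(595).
[Q(α):Q] = 3

The minimal polynomial of α is x^3 - 595, irreducible over Q since 595 is not a perfect cube (so x^3 - 595 has no rational root). Hence [Q(α):Q] = deg(m_α) = 3.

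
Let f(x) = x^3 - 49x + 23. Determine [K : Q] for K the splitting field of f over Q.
[K : Q] = 6

By the rational root test, any rational root of the monic integer polynomial f(x) = x^3 - 49x + 23 must be an integer dividing the constant term 23, i.e. one of ±{1, 23}. Evaluating: f(1) = -25, f(-1) = 71, f(23) = 11063, f(-23) = -11017; none is 0, so f has no rational root and is therefore irreducible over Q (a cubic with no linear factor over a field is irreducible). For an irreducible cubic, the Galois group is A_3 or S_3 according as the discriminant disc(f) = -4a^3 - 27b^2 = -4·(-49)^3 - 27·(23)^2 = 456313 is or is not a square in Q. Here disc(f) = 456313 is not a perfect square in Q, so the Galois group of f over Q is not contained in A_3 and must be all of S_3. The splitting field has degree |S_3| = 6 over Q, so [K : Q] = 6.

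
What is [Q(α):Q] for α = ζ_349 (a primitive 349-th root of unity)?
[Q(α):Q] = 348

The minimal polynomial of ζ_349 over Q is the 349-th cyclotomic polynomial Φ_349(x), which is irreducible over Q and has degree φ(349) = 348. Hence [Q(α):Q] = φ(349) = 348.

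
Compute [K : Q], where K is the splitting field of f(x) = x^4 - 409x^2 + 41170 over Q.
[K : Q] = 4

Solving the quadratic in x^2: x^2 = (409 ± √(409^2 - 4·41170))/2 = (409 ± √2601)/2 = (409 ± 51)/2, giving x^2 = 179 or x^2 = 230. So f(x) = (x^2 - 179)(x^2 - 230) and the roots of f are ±√179, ±√230. Hence the splitting field is K = Q(√179, √230). Since 179 and 230 are distinct squarefree integers > 1, their product 41170 is not a perfect square, so √230 ∉ Q(√179). By the tower law [K:Q] = [Q(√179,√230):Q(√179)] · [Q(√179):Q] = 2 · 2 = 4.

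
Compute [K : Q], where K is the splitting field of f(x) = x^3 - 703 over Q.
[K : Q] = 6

The roots of x^3 - 703 are ∛703, ω∛703, ω^2∛703 where ω = e^(2πi/3) is a primitive cube root of unity, so K = Q(∛703, ω). Now [Q(∛703):Q] = 3 (since 703 is not a perfect cube, x^3 - 703 is irreducible) and [Q(ω):Q] = 2. Both 2 and 3 divide [K:Q], and [K:Q] ≤ 3·2 = 6, so [K:Q] = 6. (Equivalently: Q(∛703) ⊂ R but ω ∉ R, so [K : Q(∛703)] = 2.)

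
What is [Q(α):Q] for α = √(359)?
[Q(α):Q] = 2

[Q(α):Q] equals the degree of the minimal polynomial of α. Here α^2 = 359 and x^2 - 359 is irreducible (d = 359 is squarefree, ≠ 1, hence not a square), so deg(m_α) = 2. Thus [Q(α):Q] = 2.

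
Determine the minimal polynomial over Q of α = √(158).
m_α(x) = x^2 - 158

α satisfies α^2 - 158 = 0, so x^2 - 158 annihilates α. Since d = 158 is squarefree and ≠ 1, it is not a perfect square in Q, so x^2 - 158 has no rational root and is therefore irreducible over Q (a degree-2 polynomial over a field is irreducible iff it has no root). Hence m_α(x) = x^2 - 158.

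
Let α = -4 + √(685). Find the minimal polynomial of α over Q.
m_α(x) = x^2 + 8x - 669

From α + 4 = √(685), squaring gives (α + 4)^2 = 685, i.e. α^2 + 8α + 16 = 685, so α^2 + 8α - 669 = 0. The discriminant of x^2 + 8x - 669 is (8)^2 - 4·(-669) = 64 + 2676 = 2740, and 4·(685) is not a perfect square in Q since 685 is squarefree and ≠ 1. Hence x^2 + 8x - 669 is irreducible over Q and is the minimal polynomial of α.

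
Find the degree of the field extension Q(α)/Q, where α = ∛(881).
[Q(α):Q] = 3

The minimal polynomial of α is x^3 - 881, irreducible over Q since 881 is not a perfect cube (so x^3 - 881 has no rational root). Hence [Q(α):Q] = deg(m_α) = 3.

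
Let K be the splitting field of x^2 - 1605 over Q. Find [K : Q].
[K : Q] = 2

f(x) = x^2 - 1605 factors as (x - √1605)(x + √1605). The splitting field is K = Q(√1605). Since 1605 is squarefree and > 1, it is not a perfect square, so x^2 - 1605 is irreducible over Q and [Q(√1605) : Q] = 2. Hence [K : Q] = 2.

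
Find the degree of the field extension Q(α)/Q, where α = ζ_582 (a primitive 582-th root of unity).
[Q(α):Q] = 192

The minimal polynomial of ζ_582 over Q is the 582-th cyclotomic polynomial Φ_582(x), which is irreducible over Q and has degree φ(582) = 192. Hence [Q(α):Q] = φ(582) = 192.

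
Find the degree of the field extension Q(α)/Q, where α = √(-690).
[Q(α):Q] = 2

[Q(α):Q] equals the degree of the minimal polynomial of α. Here α^2 = -690 and x^2 + 690 is irreducible (d = -690 is squarefree, ≠ 1, hence not a square), so deg(m_α) = 2. Thus [Q(α):Q] = 2.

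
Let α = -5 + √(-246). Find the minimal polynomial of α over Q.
m_α(x) = x^2 + 10x + 271

From α + 5 = √(-246), squaring gives (α + 5)^2 = -246, i.e. α^2 + 10α + 25 = -246, so α^2 + 10α + 271 = 0. The discriminant of x^2 + 10x + 271 is (10)^2 - 4·(271) = 100 - 1084 = -984, and 4·(-246) is not a perfect square in Q since -246 is squarefree and ≠ 1. Hence x^2 + 10x + 271 is irreducible over Q and is the minimal polynomial of α.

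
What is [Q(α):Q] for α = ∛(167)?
[Q(α):Q] = 3

The minimal polynomial of α is x^3 - 167, irreducible over Q since 167 is not a perfect cube (so x^3 - 167 has no rational root). Hence [Q(α):Q] = deg(m_α) = 3.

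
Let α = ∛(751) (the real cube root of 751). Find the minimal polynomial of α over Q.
m_α(x) = x^3 - 751

α satisfies α^3 = 751, so x^3 - 751 annihilates α. By the rational root test, a rational root p/q (in lowest terms) of x^3 - 751 would satisfy p^3 = 751 q^3, forcing q = 1 and p^3 = 751; but 751 is not a perfect cube, contradiction. A monic cubic over Q with no rational root is irreducible (any nontrivial factorization would include a linear factor). Hence x^3 - 751 is the minimal polynomial of α, and in particular [Q(α):Q] = 3.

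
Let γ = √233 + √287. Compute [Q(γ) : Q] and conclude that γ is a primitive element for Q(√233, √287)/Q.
[Q(γ) : Q] = 4 (equivalently, Q(γ) = Q(√233, √287))

Obviously Q(γ) ⊆ Q(√233, √287), and [Q(√233, √287):Q] = 4 (since 233, 287 are distinct squarefree integers > 1 with 66871 not a perfect square). To show equality we compute the minimal polynomial of γ. From γ = √233 + √287: γ^2 = 233 + 2√(66871) + 287 = 520 + 2√(66871), so γ^2 - 520 = 2√(66871); squaring, (γ^2 - 520)^2 = 4·66871, i.e. γ^4 - 1040γ^2 + 270400 - 267484 = 0, i.e. γ^4 - 1040γ^2 + 2916 = 0. So γ is a root of x^4 - 1040x^2 + 2916. This polynomial is irreducible over Q: it has no rational root (each ±√233 ± √287 is irrational), and any factorization into two quadratics over Q would force √(66871) ∈ Q (pairing opposite roots) or √233, √287 ∈ Q (other pairings), all impossible. Hence [Q(γ):Q] = 4 = [Q(√233, √287):Q], so Q(γ) = Q(√233, √287).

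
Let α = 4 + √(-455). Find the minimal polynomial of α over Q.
m_α(x) = x^2 - 8x + 471

From α - 4 = √(-455), squaring gives (α - 4)^2 = -455, i.e. α^2 - 8α + 16 = -455, so α^2 - 8α + 471 = 0. The discriminant of x^2 - 8x + 471 is (-8)^2 - 4·(471) = 64 - 1884 = -1820, and 4·(-455) is not a perfect square in Q since -455 is squarefree and ≠ 1. Hence x^2 - 8x + 471 is irreducible over Q and is the minimal polynomial of α.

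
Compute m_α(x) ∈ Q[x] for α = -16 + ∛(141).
m_α(x) = x^3 + 48x^2 + 768x + 3955

Set β = α + 16 = ∛(141), so β^3 = 141. Then (α + 16)^3 - 141 = 0, i.e. α is a root of g(x) = (x + 16)^3 - 141 = x^3 + 48x^2 + 768x + 3955. Since g(x) = h(x + 16) where h(x) = x^3 - 141, and h is irreducible over Q (because 141 is not a perfect cube, so h has no rational root, and a monic cubic with no rational root is irreducible), g is also irreducible (irreducibility is preserved under the substitution x → x + 16). Hence m_α(x) = x^3 + 48x^2 + 768x + 3955.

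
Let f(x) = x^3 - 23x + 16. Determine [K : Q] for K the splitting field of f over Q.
[K : Q] = 6

By the rational root test, any rational root of the monic integer polynomial f(x) = x^3 - 23x + 16 must be an integer dividing the constant term 16, i.e. one of ±{1, 2, 4, 8, 16}. Evaluating: f(1) = -6, f(-1) = 38, f(2) = -22, f(-2) = 54, f(4) = -12, f(-4) = 44, f(8) = 344, f(-8) = -312, f(16) = 3744, f(-16) = -3712; none is 0, so f has no rational root and is therefore irreducible over Q (a cubic with no linear factor over a field is irreducible). For an irreducible cubic, the Galois group is A_3 or S_3 according as the discriminant disc(f) = -4a^3 - 27b^2 = -4·(-23)^3 - 27·(16)^2 = 41756 is or is not a square in Q. Here disc(f) = 41756 is not a perfect square in Q, so the Galois group of f over Q is not contained in A_3 and must be all of S_3. The splitting field has degree |S_3| = 6 over Q, so [K : Q] = 6.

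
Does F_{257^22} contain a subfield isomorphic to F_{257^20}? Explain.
No: F_{257^20} is not a subfield of F_{257^22}

F_{p^m} embeds in F_{p^n} iff m | n. Here 20 ∤ 22 (since 22 = 1·20 + 2 with remainder 2 ≠ 0), so F_{257^20} is not a subfield of F_{257^22}. Equivalently: if it were, the tower law would give 20 = [F_{257^20}:F_257] dividing [F_{257^22}:F_257] = 22, contradiction.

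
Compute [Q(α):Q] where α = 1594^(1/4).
[Q(α):Q] = 4

α is a root of x^4 - 1594. By Eisenstein's criterion at the prime p = 2 (which divides the constant term 1594 but p^2 = 4 does not, since 1594 is squarefree), x^4 - 1594 is irreducible over Q. Hence [Q(α):Q] = 4.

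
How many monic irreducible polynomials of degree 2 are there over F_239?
There are 28441 monic irreducible polynomials of degree 2 over F_239

Each element of F_{239^2} that lies in no proper subfield is a root of exactly one monic irreducible of degree 2 over F_239, and each such polynomial has 2 distinct roots in F_{239^2}. By Möbius inversion the count is N_239(2) = (1/2) Σ_{d|2} μ(2/d) · 239^d = (1/2)(μ(2)·239^1 + μ(1)·239^2) = 56882/2 = 28441.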